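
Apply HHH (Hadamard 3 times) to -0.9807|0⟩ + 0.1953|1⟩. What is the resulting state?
-0.5554|0⟩ - 0.8316|1⟩

H² = I, so H^3 = H: a single Hadamard. With (a, b) = (-0.9807, 0.1953), H gives ((a + b)/√2, (a − b)/√2) = (-0.5554, -0.8316).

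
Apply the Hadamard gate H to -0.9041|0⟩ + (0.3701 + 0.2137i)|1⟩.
(-0.3776 + 0.1511i)|0⟩ + (-0.901 - 0.1511i)|1⟩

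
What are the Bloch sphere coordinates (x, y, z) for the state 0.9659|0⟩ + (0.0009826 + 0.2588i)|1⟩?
(0.001898, 0.4999, 0.866)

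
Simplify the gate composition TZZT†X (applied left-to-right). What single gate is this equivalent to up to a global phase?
X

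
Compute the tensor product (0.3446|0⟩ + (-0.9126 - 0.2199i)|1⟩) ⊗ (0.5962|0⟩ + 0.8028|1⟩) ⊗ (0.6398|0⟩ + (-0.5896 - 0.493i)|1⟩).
0.1314|000⟩ + (-0.1211 - 0.1013i)|001⟩ + 0.177|010⟩ + (-0.1631 - 0.1364i)|011⟩ + (-0.3481 - 0.08388i)|100⟩ + (0.2562 + 0.3455i)|101⟩ + (-0.4687 - 0.1129i)|110⟩ + (0.3449 + 0.4653i)|111⟩

amp(|b₁b₂…⟩) = product of the factor amplitudes for bits b₁, b₂, …; only kets whose every factor amplitude is nonzero survive.
|000⟩: (0.3446)(0.5962)(0.6398) = 0.1314
|001⟩: (0.3446)(0.5962)(-0.5896 - 0.493i) = (-0.1211 - 0.1013i)
|010⟩: (0.3446)(0.8028)(0.6398) = 0.177
|011⟩: (0.3446)(0.8028)(-0.5896 - 0.493i) = (-0.1631 - 0.1364i)
|100⟩: (-0.9126 - 0.2199i)(0.5962)(0.6398) = (-0.3481 - 0.08388i)
|101⟩: (-0.9126 - 0.2199i)(0.5962)(-0.5896 - 0.493i) = (0.2562 + 0.3455i)
|110⟩: (-0.9126 - 0.2199i)(0.8028)(0.6398) = (-0.4687 - 0.1129i)
|111⟩: (-0.9126 - 0.2199i)(0.8028)(-0.5896 - 0.493i) = (0.3449 + 0.4653i)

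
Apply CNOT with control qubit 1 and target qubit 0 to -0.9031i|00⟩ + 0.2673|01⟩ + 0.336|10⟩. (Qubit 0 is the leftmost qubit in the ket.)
-0.9031i|00⟩ + 0.336|10⟩ + 0.2673|11⟩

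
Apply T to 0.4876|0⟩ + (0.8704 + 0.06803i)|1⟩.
0.4876|0⟩ + (0.5674 + 0.6636i)|1⟩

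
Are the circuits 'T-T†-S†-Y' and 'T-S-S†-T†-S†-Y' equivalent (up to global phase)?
Yes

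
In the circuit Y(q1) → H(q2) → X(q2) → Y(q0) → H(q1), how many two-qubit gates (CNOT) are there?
0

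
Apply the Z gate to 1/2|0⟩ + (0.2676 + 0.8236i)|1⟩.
1/2|0⟩ + (-0.2676 - 0.8236i)|1⟩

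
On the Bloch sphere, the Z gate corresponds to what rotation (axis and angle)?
Rotation by π around the z-axis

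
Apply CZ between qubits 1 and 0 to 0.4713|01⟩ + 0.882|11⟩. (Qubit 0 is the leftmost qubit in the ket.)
0.4713|01⟩ - 0.882|11⟩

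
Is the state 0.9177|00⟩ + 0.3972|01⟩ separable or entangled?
Separable

Writing the state as a|00⟩ + b|01⟩ + c|10⟩ + d|11⟩, it is a product state iff ad − bc = 0.
Here (a, b, c, d) = (0.9177, 0.3972, 0, 0): ad − bc = (0.9177)(0) − (0.3972)(0) = 0, so the state is separable.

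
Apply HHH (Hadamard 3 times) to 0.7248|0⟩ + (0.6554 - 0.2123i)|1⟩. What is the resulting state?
(0.9759 - 0.1501i)|0⟩ + (0.04907 + 0.1501i)|1⟩

H² = I, so H^3 = H: a single Hadamard. With (a, b) = (0.7248, (0.6554 - 0.2123i)), H gives ((a + b)/√2, (a − b)/√2) = ((0.9759 - 0.1501i), (0.04907 + 0.1501i)).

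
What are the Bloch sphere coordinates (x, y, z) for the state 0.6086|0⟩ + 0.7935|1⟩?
(0.9658, 0, -0.2592)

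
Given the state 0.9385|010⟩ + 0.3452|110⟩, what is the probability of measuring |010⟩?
0.8808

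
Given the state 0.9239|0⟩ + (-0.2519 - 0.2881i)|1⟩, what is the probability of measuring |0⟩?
0.8536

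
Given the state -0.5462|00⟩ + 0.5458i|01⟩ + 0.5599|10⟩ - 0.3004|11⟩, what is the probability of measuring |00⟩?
0.2983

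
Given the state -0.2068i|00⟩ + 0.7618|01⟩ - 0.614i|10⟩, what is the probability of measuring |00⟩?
0.04277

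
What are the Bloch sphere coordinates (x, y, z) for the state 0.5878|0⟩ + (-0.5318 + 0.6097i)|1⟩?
(-0.6252, 0.7168, -0.309)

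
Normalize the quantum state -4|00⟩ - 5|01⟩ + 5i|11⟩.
-0.4924|00⟩ - 0.6155|01⟩ + 0.6155i|11⟩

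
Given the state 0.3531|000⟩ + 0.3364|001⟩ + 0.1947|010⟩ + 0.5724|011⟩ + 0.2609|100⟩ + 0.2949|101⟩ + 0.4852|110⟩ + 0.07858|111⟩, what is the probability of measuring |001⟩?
0.1132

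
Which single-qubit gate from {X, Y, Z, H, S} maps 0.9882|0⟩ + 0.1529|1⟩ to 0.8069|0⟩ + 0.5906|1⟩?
H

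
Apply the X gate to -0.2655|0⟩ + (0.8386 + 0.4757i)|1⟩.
(0.8386 + 0.4757i)|0⟩ - 0.2655|1⟩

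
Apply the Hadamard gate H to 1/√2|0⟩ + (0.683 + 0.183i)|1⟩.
(0.983 + 0.1294i)|0⟩ + (0.01705 - 0.1294i)|1⟩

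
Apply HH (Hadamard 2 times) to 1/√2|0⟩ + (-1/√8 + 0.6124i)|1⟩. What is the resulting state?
1/√2|0⟩ + (-1/√8 + 0.6124i)|1⟩

H² = I, so an even number of Hadamards cancels: H^2 = I and the state is unchanged.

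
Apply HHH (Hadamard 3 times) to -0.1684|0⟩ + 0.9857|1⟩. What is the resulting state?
0.5779|0⟩ - 0.8161|1⟩

H² = I, so H^3 = H: a single Hadamard. With (a, b) = (-0.1684, 0.9857), H gives ((a + b)/√2, (a − b)/√2) = (0.5779, -0.8161).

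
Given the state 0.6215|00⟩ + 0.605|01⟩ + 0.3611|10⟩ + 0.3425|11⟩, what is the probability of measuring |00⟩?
0.3863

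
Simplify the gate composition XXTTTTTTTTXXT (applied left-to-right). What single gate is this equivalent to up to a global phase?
T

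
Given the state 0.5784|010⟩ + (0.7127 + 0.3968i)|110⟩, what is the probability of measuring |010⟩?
0.3345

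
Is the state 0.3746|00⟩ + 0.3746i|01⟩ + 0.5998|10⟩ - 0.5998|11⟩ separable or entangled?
Entangled

Writing the state as a|00⟩ + b|01⟩ + c|10⟩ + d|11⟩, it is a product state iff ad − bc = 0.
Here (a, b, c, d) = (0.3746, 0.3746i, 0.5998, -0.5998): ad − bc = (0.3746)(-0.5998) − (0.3746i)(0.5998) = (-0.2247 - 0.2247i) ≠ 0, so the state is entangled.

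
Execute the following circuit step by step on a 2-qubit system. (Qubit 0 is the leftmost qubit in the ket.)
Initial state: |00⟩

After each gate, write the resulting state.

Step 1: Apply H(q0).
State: 1/√2|00⟩ + 1/√2|10⟩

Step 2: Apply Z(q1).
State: 1/√2|00⟩ + 1/√2|10⟩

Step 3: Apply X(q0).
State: 1/√2|00⟩ + 1/√2|10⟩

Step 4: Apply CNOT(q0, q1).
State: 1/√2|00⟩ + 1/√2|11⟩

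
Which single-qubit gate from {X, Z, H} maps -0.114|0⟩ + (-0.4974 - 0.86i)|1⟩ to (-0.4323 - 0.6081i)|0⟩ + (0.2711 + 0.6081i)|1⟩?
H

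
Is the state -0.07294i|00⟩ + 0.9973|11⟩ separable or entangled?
Entangled

Writing the state as a|00⟩ + b|01⟩ + c|10⟩ + d|11⟩, it is a product state iff ad − bc = 0.
Here (a, b, c, d) = (-0.07294i, 0, 0, 0.9973): ad − bc = (-0.07294i)(0.9973) − (0)(0) = -0.07274i ≠ 0, so the state is entangled.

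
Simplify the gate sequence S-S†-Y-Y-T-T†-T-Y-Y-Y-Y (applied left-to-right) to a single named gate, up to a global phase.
T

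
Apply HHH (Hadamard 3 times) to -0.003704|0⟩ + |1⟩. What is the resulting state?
0.7045|0⟩ - 0.7097|1⟩

H² = I, so H^3 = H: a single Hadamard. With (a, b) = (-0.003704, 1), H gives ((a + b)/√2, (a − b)/√2) = (0.7045, -0.7097).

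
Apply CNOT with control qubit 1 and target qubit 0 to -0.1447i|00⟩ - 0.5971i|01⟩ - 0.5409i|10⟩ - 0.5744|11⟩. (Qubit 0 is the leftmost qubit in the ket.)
-0.1447i|00⟩ - 0.5744|01⟩ - 0.5409i|10⟩ - 0.5971i|11⟩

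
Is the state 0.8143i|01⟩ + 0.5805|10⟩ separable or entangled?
Entangled

Writing the state as a|00⟩ + b|01⟩ + c|10⟩ + d|11⟩, it is a product state iff ad − bc = 0.
Here (a, b, c, d) = (0, 0.8143i, 0.5805, 0): ad − bc = (0)(0) − (0.8143i)(0.5805) = -0.4727i ≠ 0, so the state is entangled.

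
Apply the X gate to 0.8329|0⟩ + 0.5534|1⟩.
0.5534|0⟩ + 0.8329|1⟩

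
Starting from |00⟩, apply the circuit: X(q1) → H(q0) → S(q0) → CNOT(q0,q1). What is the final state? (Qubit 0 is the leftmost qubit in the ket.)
1/√2|01⟩ + (1/√2)i|10⟩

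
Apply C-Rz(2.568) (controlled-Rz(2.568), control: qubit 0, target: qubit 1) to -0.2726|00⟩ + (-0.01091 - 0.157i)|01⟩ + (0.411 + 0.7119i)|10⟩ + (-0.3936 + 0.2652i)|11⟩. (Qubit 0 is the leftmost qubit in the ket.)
-0.2726|00⟩ + (-0.01091 - 0.157i)|01⟩ + (0.7991 - 0.1928i)|10⟩ + (-0.3657 - 0.3025i)|11⟩

C-Rz(2.568) leaves the control-|0⟩ kets |00⟩, |01⟩ unchanged and applies Rz(2.568) to qubit 1 on the control-|1⟩ pair (|10⟩, |11⟩).
Rz(2.568) = [[e^(−iθ/2), 0], [0, e^(iθ/2)]] with e^(±iθ/2) = cos(θ/2) ± i·sin(θ/2); θ = 2.568, cos(θ/2) ≈ 0.282881, sin(θ/2) ≈ 0.959155.
With a = amp(|10⟩) = (0.411 + 0.7119i) and b = amp(|11⟩) = (-0.3936 + 0.2652i):
new amp(|10⟩) = (0.282881 - 0.959155i)·a = (0.7991 - 0.1928i)
new amp(|11⟩) = (0.282881 + 0.959155i)·b = (-0.3657 - 0.3025i)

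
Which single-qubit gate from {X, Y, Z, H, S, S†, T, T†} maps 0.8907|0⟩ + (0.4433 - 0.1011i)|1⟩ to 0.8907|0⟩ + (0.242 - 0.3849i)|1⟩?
T†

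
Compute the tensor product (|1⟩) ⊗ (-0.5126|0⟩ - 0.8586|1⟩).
-0.5126|10⟩ - 0.8586|11⟩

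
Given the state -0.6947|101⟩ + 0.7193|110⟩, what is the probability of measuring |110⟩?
0.5174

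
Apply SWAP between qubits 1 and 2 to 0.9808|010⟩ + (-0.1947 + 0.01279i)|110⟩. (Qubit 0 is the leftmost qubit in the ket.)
0.9808|001⟩ + (-0.1947 + 0.01279i)|101⟩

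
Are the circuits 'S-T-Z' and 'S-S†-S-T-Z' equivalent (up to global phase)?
Yes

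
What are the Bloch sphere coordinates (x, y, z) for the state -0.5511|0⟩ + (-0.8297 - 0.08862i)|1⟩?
(0.9145, 0.09768, -0.3925)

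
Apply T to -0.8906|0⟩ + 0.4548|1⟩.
-0.8906|0⟩ + (0.3216 + 0.3216i)|1⟩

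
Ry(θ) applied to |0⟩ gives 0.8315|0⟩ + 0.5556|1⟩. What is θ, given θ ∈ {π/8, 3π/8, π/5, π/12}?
3π/8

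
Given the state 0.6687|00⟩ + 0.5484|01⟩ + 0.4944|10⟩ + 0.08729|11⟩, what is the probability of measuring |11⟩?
0.00762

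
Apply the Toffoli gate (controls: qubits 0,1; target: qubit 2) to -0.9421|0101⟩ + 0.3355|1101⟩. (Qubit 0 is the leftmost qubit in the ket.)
-0.9421|0101⟩ + 0.3355|1111⟩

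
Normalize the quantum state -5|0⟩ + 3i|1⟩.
-0.8575|0⟩ + 0.5145i|1⟩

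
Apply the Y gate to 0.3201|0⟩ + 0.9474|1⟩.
-0.9474i|0⟩ + 0.3201i|1⟩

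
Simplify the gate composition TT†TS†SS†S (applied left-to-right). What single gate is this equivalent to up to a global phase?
T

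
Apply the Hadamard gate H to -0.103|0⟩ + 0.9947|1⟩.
0.6305|0⟩ - 0.7762|1⟩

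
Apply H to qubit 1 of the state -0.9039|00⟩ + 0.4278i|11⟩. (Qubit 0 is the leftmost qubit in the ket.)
-0.6392|00⟩ - 0.6392|01⟩ + 0.3025i|10⟩ - 0.3025i|11⟩

H on qubit 1 mixes each pair of kets that differ only in qubit 1: amplitudes (a, b) of (|…0…⟩, |…1…⟩) become ((a + b)/√2, (a − b)/√2). Kets absent from the input have amplitude 0.
(|00⟩, |01⟩): (a, b) = (-0.9039, 0) → (-0.6392, -0.6392)
(|10⟩, |11⟩): (a, b) = (0, 0.4278i) → (0.3025i, -0.3025i)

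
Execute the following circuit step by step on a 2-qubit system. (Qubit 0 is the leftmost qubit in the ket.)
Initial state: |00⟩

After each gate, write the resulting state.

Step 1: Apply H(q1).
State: 1/√2|00⟩ + 1/√2|01⟩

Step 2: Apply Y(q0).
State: (1/√2)i|10⟩ + (1/√2)i|11⟩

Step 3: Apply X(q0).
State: (1/√2)i|00⟩ + (1/√2)i|01⟩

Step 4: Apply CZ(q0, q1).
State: (1/√2)i|00⟩ + (1/√2)i|01⟩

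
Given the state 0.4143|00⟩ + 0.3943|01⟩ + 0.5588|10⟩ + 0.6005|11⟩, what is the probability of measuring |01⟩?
0.1555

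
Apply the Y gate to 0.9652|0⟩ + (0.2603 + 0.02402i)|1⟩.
(0.02402 - 0.2603i)|0⟩ + 0.9652i|1⟩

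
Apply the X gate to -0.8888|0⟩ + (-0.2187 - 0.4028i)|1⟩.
(-0.2187 - 0.4028i)|0⟩ - 0.8888|1⟩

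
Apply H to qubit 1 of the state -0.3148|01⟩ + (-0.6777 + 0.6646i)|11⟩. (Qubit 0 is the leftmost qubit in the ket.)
-0.2226|00⟩ + 0.2226|01⟩ + (-0.4792 + 0.4699i)|10⟩ + (0.4792 - 0.4699i)|11⟩

H on qubit 1 mixes each pair of kets that differ only in qubit 1: amplitudes (a, b) of (|…0…⟩, |…1…⟩) become ((a + b)/√2, (a − b)/√2). Kets absent from the input have amplitude 0.
(|00⟩, |01⟩): (a, b) = (0, -0.3148) → (-0.2226, 0.2226)
(|10⟩, |11⟩): (a, b) = (0, (-0.6777 + 0.6646i)) → ((-0.4792 + 0.4699i), (0.4792 - 0.4699i))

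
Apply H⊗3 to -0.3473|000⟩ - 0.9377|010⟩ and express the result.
-0.4543|000⟩ - 0.4543|001⟩ + 0.2087|010⟩ + 0.2087|011⟩ - 0.4543|100⟩ - 0.4543|101⟩ + 0.2087|110⟩ + 0.2087|111⟩

H⊗3 gives amp(|y⟩) = (1/2√2) Σ_x (−1)^(x·y) amp(|x⟩), where x·y is the number of positions in which both x and y have a 1.
|000⟩: (-0.3473 - 0.9377)/(2√2) = -0.4543
|001⟩: (-0.3473 - 0.9377)/(2√2) = -0.4543
|010⟩: (-0.3473 + 0.9377)/(2√2) = 0.2087
|011⟩: (-0.3473 + 0.9377)/(2√2) = 0.2087
|100⟩: (-0.3473 - 0.9377)/(2√2) = -0.4543
|101⟩: (-0.3473 - 0.9377)/(2√2) = -0.4543
|110⟩: (-0.3473 + 0.9377)/(2√2) = 0.2087
|111⟩: (-0.3473 + 0.9377)/(2√2) = 0.2087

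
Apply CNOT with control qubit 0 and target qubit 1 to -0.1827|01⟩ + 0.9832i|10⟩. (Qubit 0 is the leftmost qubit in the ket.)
-0.1827|01⟩ + 0.9832i|11⟩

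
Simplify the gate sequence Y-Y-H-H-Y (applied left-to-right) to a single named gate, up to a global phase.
Y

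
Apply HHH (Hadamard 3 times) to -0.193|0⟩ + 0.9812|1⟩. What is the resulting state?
0.5573|0⟩ - 0.8303|1⟩

H² = I, so H^3 = H: a single Hadamard. With (a, b) = (-0.193, 0.9812), H gives ((a + b)/√2, (a − b)/√2) = (0.5573, -0.8303).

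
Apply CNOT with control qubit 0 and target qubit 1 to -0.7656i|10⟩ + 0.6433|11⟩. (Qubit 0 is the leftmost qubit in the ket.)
0.6433|10⟩ - 0.7656i|11⟩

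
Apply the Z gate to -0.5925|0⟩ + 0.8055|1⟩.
-0.5925|0⟩ - 0.8055|1⟩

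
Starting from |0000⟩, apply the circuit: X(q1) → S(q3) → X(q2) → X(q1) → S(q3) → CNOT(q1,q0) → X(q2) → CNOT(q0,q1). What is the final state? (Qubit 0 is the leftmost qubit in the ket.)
|0000⟩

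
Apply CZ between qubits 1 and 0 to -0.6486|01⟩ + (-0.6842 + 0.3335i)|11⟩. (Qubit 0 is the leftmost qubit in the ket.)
-0.6486|01⟩ + (0.6842 - 0.3335i)|11⟩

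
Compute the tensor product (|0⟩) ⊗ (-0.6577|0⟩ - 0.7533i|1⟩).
-0.6577|00⟩ - 0.7533i|01⟩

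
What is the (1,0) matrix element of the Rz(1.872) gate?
0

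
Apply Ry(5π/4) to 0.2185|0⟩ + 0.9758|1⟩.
-0.9851|0⟩ - 0.1716|1⟩

Ry(5π/4) = [[cos(θ/2), −sin(θ/2)], [sin(θ/2), cos(θ/2)]]; θ = 5π/4, cos(θ/2) ≈ -0.382683, sin(θ/2) ≈ 0.92388.
With a = amp(|0⟩) = 0.2185 and b = amp(|1⟩) = 0.9758:
new amp(|0⟩) = (-0.382683)·a + (-0.92388)·b = -0.9851
new amp(|1⟩) = (0.92388)·a + (-0.382683)·b = -0.1716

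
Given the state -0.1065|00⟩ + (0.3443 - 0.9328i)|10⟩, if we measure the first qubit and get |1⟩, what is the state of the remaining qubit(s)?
(0.3463 - 0.9381i)|0⟩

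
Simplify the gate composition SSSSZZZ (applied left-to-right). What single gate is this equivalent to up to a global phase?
Z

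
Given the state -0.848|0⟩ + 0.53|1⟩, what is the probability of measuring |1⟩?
0.2809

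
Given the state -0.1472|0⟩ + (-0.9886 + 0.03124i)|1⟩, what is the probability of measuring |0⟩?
0.02167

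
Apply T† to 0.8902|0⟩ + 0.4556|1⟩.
0.8902|0⟩ + (0.3222 - 0.3222i)|1⟩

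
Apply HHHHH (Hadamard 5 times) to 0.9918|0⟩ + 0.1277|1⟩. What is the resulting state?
0.7916|0⟩ + 0.611|1⟩

H² = I, so H^5 = H: a single Hadamard. With (a, b) = (0.9918, 0.1277), H gives ((a + b)/√2, (a − b)/√2) = (0.7916, 0.611).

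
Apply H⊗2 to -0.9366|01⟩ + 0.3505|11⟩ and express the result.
-0.2931|00⟩ + 0.2931|01⟩ - 0.6436|10⟩ + 0.6436|11⟩

H⊗2 gives amp(|y⟩) = (1/2) Σ_x (−1)^(x·y) amp(|x⟩), where x·y is the number of positions in which both x and y have a 1.
|00⟩: (-0.9366 + 0.3505)/2 = -0.2931
|01⟩: (0.9366 - 0.3505)/2 = 0.2931
|10⟩: (-0.9366 - 0.3505)/2 = -0.6436
|11⟩: (0.9366 + 0.3505)/2 = 0.6436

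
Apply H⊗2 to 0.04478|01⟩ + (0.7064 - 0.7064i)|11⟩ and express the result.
(0.3756 - 0.3532i)|00⟩ + (-0.3756 + 0.3532i)|01⟩ + (-0.3308 + 0.3532i)|10⟩ + (0.3308 - 0.3532i)|11⟩

H⊗2 gives amp(|y⟩) = (1/2) Σ_x (−1)^(x·y) amp(|x⟩), where x·y is the number of positions in which both x and y have a 1.
|00⟩: (0.04478 + (0.7064 - 0.7064i))/2 = (0.3756 - 0.3532i)
|01⟩: (-0.04478 - (0.7064 - 0.7064i))/2 = (-0.3756 + 0.3532i)
|10⟩: (0.04478 - (0.7064 - 0.7064i))/2 = (-0.3308 + 0.3532i)
|11⟩: (-0.04478 + (0.7064 - 0.7064i))/2 = (0.3308 - 0.3532i)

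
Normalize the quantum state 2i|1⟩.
i|1⟩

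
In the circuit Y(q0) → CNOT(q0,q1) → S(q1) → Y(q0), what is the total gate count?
4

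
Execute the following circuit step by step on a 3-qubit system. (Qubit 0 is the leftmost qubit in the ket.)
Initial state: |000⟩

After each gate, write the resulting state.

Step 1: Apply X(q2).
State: |001⟩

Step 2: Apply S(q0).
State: |001⟩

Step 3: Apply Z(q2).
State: -|001⟩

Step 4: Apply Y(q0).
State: -i|101⟩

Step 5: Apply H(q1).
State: -(1/√2)i|101⟩ - (1/√2)i|111⟩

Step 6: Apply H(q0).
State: -(1/2)i|001⟩ - (1/2)i|011⟩ + (1/2)i|101⟩ + (1/2)i|111⟩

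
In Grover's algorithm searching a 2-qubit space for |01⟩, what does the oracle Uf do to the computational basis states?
Uf|x⟩ = -|x⟩ if x = 01, else |x⟩ (phase flip on target)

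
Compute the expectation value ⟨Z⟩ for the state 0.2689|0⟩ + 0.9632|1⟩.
-0.8554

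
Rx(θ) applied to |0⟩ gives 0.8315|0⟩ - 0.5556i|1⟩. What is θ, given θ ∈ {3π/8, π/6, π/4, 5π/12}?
3π/8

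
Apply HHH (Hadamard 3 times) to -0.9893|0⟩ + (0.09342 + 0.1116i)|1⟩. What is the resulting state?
(-0.6335 + 0.07891i)|0⟩ + (-0.7656 - 0.07891i)|1⟩

H² = I, so H^3 = H: a single Hadamard. With (a, b) = (-0.9893, (0.09342 + 0.1116i)), H gives ((a + b)/√2, (a − b)/√2) = ((-0.6335 + 0.07891i), (-0.7656 - 0.07891i)).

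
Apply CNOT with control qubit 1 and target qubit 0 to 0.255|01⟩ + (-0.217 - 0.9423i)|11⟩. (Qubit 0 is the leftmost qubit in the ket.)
(-0.217 - 0.9423i)|01⟩ + 0.255|11⟩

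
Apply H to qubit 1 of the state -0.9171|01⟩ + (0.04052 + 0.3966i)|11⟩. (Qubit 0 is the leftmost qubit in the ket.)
-0.6485|00⟩ + 0.6485|01⟩ + (0.02865 + 0.2804i)|10⟩ + (-0.02865 - 0.2804i)|11⟩

H on qubit 1 mixes each pair of kets that differ only in qubit 1: amplitudes (a, b) of (|…0…⟩, |…1…⟩) become ((a + b)/√2, (a − b)/√2). Kets absent from the input have amplitude 0.
(|00⟩, |01⟩): (a, b) = (0, -0.9171) → (-0.6485, 0.6485)
(|10⟩, |11⟩): (a, b) = (0, (0.04052 + 0.3966i)) → ((0.02865 + 0.2804i), (-0.02865 - 0.2804i))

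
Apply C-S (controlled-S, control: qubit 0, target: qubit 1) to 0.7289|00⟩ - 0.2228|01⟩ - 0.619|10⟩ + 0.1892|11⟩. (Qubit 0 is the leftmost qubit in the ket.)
0.7289|00⟩ - 0.2228|01⟩ - 0.619|10⟩ + 0.1892i|11⟩

C-S leaves the control-|0⟩ kets |00⟩, |01⟩ unchanged and applies S to qubit 1 on the control-|1⟩ pair (|10⟩, |11⟩).
S = [[1, 0], [0, i]].
With a = amp(|10⟩) = -0.619 and b = amp(|11⟩) = 0.1892:
new amp(|10⟩) = (1)·a = -0.619
new amp(|11⟩) = (i)·b = 0.1892i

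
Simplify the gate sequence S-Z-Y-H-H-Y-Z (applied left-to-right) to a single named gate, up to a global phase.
S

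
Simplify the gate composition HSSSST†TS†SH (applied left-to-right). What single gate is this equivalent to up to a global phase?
I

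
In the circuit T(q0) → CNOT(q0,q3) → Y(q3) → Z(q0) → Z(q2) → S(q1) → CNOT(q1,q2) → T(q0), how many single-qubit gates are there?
6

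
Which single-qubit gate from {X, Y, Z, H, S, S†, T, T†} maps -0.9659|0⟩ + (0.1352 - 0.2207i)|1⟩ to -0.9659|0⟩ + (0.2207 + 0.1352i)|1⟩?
S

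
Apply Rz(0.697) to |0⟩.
(0.9399 - 0.3415i)|0⟩

Rz(0.697) = [[e^(−iθ/2), 0], [0, e^(iθ/2)]] with e^(±iθ/2) = cos(θ/2) ± i·sin(θ/2); θ = 0.697, cos(θ/2) ≈ 0.939886, sin(θ/2) ≈ 0.341488.
With a = amp(|0⟩) = 1 and b = amp(|1⟩) = 0:
new amp(|0⟩) = (0.939886 - 0.341488i)·a = (0.9399 - 0.3415i)
new amp(|1⟩) = (0.939886 + 0.341488i)·b = 0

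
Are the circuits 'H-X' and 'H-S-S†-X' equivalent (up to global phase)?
Yes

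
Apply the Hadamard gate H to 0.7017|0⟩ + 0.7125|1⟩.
|0⟩ - 0.007637|1⟩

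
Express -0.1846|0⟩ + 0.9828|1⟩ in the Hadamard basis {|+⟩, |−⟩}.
0.5644|+⟩ - 0.8255|−⟩

With |ψ⟩ = α|0⟩ + β|1⟩, the Hadamard-basis coefficients are ⟨+|ψ⟩ = (α + β)/√2 and ⟨−|ψ⟩ = (α − β)/√2.
Here α = -0.1846, β = 0.9828: (α + β)/√2 = 0.5644, (α − β)/√2 = -0.8255.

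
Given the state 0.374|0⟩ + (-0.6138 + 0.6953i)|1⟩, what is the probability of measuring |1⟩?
0.8602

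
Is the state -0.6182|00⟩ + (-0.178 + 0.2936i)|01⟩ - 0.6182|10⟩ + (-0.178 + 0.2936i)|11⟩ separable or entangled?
Separable

Writing the state as a|00⟩ + b|01⟩ + c|10⟩ + d|11⟩, it is a product state iff ad − bc = 0.
Here (a, b, c, d) = (-0.6182, (-0.178 + 0.2936i), -0.6182, (-0.178 + 0.2936i)): ad − bc = (-0.6182)(-0.178 + 0.2936i) − (-0.178 + 0.2936i)(-0.6182) = 0, so the state is separable.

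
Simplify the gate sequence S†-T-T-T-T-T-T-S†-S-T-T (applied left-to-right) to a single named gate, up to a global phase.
S†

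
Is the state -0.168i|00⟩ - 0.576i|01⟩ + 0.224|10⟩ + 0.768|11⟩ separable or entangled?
Separable

Writing the state as a|00⟩ + b|01⟩ + c|10⟩ + d|11⟩, it is a product state iff ad − bc = 0.
Here (a, b, c, d) = (-0.168i, -0.576i, 0.224, 0.768): ad − bc = (-0.168i)(0.768) − (-0.576i)(0.224) = 0, so the state is separable.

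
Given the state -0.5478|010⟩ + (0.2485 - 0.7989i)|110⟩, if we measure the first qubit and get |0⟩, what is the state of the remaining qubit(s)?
-|10⟩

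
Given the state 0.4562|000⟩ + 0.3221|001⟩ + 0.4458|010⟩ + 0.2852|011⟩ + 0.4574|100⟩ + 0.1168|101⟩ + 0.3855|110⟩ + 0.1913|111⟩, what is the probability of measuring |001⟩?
0.1037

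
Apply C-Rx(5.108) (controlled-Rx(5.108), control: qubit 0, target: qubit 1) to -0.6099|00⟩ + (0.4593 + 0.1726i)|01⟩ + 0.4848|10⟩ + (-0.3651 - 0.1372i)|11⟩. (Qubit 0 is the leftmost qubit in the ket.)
-0.6099|00⟩ + (0.4593 + 0.1726i)|01⟩ + (-0.4795 + 0.2024i)|10⟩ + (0.3039 - 0.1546i)|11⟩

C-Rx(5.108) leaves the control-|0⟩ kets |00⟩, |01⟩ unchanged and applies Rx(5.108) to qubit 1 on the control-|1⟩ pair (|10⟩, |11⟩).
Rx(5.108) = [[cos(θ/2), −i·sin(θ/2)], [−i·sin(θ/2), cos(θ/2)]]; θ = 5.108, cos(θ/2) ≈ -0.832278, sin(θ/2) ≈ 0.554359.
With a = amp(|10⟩) = 0.4848 and b = amp(|11⟩) = (-0.3651 - 0.1372i):
new amp(|10⟩) = (-0.832278)·a + (-0.554359i)·b = (-0.4795 + 0.2024i)
new amp(|11⟩) = (-0.554359i)·a + (-0.832278)·b = (0.3039 - 0.1546i)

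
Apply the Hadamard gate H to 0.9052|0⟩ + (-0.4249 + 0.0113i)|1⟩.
(0.3396 + 0.00799i)|0⟩ + (0.9405 - 0.00799i)|1⟩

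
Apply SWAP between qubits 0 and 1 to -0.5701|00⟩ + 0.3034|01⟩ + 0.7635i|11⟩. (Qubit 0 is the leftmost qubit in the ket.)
-0.5701|00⟩ + 0.3034|10⟩ + 0.7635i|11⟩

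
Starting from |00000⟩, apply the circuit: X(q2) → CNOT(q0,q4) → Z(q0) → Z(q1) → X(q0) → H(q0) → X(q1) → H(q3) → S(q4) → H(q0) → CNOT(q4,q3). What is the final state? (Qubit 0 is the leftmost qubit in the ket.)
1/√2|11100⟩ + 1/√2|11110⟩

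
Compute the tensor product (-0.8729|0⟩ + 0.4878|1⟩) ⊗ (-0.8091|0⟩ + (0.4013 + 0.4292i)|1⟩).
0.7063|00⟩ + (-0.3503 - 0.3746i)|01⟩ - 0.3947|10⟩ + (0.1958 + 0.2094i)|11⟩

amp(|b₁b₂…⟩) = product of the factor amplitudes for bits b₁, b₂, …; only kets whose every factor amplitude is nonzero survive.
|00⟩: (-0.8729)(-0.8091) = 0.7063
|01⟩: (-0.8729)(0.4013 + 0.4292i) = (-0.3503 - 0.3746i)
|10⟩: (0.4878)(-0.8091) = -0.3947
|11⟩: (0.4878)(0.4013 + 0.4292i) = (0.1958 + 0.2094i)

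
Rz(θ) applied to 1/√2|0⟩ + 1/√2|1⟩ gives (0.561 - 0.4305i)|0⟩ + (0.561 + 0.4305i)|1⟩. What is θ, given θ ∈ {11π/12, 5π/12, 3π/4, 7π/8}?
5π/12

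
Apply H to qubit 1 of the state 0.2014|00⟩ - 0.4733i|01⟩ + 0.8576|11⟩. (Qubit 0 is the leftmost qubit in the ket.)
(0.1424 - 0.3347i)|00⟩ + (0.1424 + 0.3347i)|01⟩ + 0.6064|10⟩ - 0.6064|11⟩

H on qubit 1 mixes each pair of kets that differ only in qubit 1: amplitudes (a, b) of (|…0…⟩, |…1…⟩) become ((a + b)/√2, (a − b)/√2). Kets absent from the input have amplitude 0.
(|00⟩, |01⟩): (a, b) = (0.2014, -0.4733i) → ((0.1424 - 0.3347i), (0.1424 + 0.3347i))
(|10⟩, |11⟩): (a, b) = (0, 0.8576) → (0.6064, -0.6064)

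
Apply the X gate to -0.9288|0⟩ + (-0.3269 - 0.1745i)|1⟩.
(-0.3269 - 0.1745i)|0⟩ - 0.9288|1⟩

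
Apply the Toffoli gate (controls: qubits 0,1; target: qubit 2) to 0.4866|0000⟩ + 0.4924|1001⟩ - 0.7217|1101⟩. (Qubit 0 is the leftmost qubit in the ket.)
0.4866|0000⟩ + 0.4924|1001⟩ - 0.7217|1111⟩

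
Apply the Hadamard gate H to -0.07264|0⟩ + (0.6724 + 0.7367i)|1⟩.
(0.4241 + 0.5209i)|0⟩ + (-0.5268 - 0.5209i)|1⟩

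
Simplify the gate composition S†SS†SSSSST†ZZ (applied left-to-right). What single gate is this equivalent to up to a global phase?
T†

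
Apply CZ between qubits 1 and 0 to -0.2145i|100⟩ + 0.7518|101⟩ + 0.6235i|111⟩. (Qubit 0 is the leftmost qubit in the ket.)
-0.2145i|100⟩ + 0.7518|101⟩ - 0.6235i|111⟩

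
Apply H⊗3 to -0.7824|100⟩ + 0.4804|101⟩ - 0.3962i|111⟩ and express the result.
(-0.1068 - 0.1401i)|000⟩ + (-0.4465 + 0.1401i)|001⟩ + (-0.1068 + 0.1401i)|010⟩ + (-0.4465 - 0.1401i)|011⟩ + (0.1068 + 0.1401i)|100⟩ + (0.4465 - 0.1401i)|101⟩ + (0.1068 - 0.1401i)|110⟩ + (0.4465 + 0.1401i)|111⟩

H⊗3 gives amp(|y⟩) = (1/2√2) Σ_x (−1)^(x·y) amp(|x⟩), where x·y is the number of positions in which both x and y have a 1.
|000⟩: (-0.7824 + 0.4804 - 0.3962i)/(2√2) = (-0.1068 - 0.1401i)
|001⟩: (-0.7824 - 0.4804 + 0.3962i)/(2√2) = (-0.4465 + 0.1401i)
|010⟩: (-0.7824 + 0.4804 + 0.3962i)/(2√2) = (-0.1068 + 0.1401i)
|011⟩: (-0.7824 - 0.4804 - 0.3962i)/(2√2) = (-0.4465 - 0.1401i)
|100⟩: (0.7824 - 0.4804 + 0.3962i)/(2√2) = (0.1068 + 0.1401i)
|101⟩: (0.7824 + 0.4804 - 0.3962i)/(2√2) = (0.4465 - 0.1401i)
|110⟩: (0.7824 - 0.4804 - 0.3962i)/(2√2) = (0.1068 - 0.1401i)
|111⟩: (0.7824 + 0.4804 + 0.3962i)/(2√2) = (0.4465 + 0.1401i)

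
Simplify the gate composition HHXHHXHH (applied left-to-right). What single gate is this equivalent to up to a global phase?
I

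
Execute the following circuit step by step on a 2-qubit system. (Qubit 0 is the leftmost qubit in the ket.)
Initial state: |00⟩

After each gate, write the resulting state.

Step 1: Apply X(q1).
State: |01⟩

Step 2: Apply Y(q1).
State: -i|00⟩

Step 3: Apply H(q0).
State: -(1/√2)i|00⟩ - (1/√2)i|10⟩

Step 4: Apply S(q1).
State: -(1/√2)i|00⟩ - (1/√2)i|10⟩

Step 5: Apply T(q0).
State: -(1/√2)i|00⟩ + (1/2 - (1/2)i)|10⟩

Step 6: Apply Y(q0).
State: (-1/2 - (1/2)i)|00⟩ + 1/√2|10⟩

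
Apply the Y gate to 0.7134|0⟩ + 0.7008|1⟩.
-0.7008i|0⟩ + 0.7134i|1⟩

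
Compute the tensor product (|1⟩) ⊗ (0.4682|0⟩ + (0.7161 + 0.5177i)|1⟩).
0.4682|10⟩ + (0.7161 + 0.5177i)|11⟩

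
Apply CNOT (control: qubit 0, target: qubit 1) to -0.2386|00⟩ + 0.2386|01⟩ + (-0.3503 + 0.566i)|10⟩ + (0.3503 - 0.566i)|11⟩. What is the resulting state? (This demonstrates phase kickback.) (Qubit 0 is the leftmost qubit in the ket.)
-0.2386|00⟩ + 0.2386|01⟩ + (0.3503 - 0.566i)|10⟩ + (-0.3503 + 0.566i)|11⟩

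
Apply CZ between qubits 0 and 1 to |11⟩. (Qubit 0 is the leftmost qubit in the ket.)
-|11⟩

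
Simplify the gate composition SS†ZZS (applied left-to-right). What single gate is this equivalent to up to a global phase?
S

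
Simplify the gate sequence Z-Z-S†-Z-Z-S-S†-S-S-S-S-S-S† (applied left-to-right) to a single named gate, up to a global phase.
S†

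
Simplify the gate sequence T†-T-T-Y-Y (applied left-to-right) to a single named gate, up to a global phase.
T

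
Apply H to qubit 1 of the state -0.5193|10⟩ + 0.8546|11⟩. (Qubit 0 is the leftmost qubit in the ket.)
0.2371|10⟩ - 0.9715|11⟩

H on qubit 1 mixes each pair of kets that differ only in qubit 1: amplitudes (a, b) of (|…0…⟩, |…1…⟩) become ((a + b)/√2, (a − b)/√2). Kets absent from the input have amplitude 0.
(|10⟩, |11⟩): (a, b) = (-0.5193, 0.8546) → (0.2371, -0.9715)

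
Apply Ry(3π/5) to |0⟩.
0.5878|0⟩ + 0.809|1⟩

Ry(3π/5) = [[cos(θ/2), −sin(θ/2)], [sin(θ/2), cos(θ/2)]]; θ = 3π/5, cos(θ/2) ≈ 0.587785, sin(θ/2) ≈ 0.809017.
With a = amp(|0⟩) = 1 and b = amp(|1⟩) = 0:
new amp(|0⟩) = (0.587785)·a + (-0.809017)·b = 0.5878
new amp(|1⟩) = (0.809017)·a + (0.587785)·b = 0.809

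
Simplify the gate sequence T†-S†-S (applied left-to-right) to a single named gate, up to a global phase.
T†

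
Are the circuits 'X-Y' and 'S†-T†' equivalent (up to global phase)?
No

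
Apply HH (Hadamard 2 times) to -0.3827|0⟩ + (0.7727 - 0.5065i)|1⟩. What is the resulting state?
-0.3827|0⟩ + (0.7727 - 0.5065i)|1⟩

H² = I, so an even number of Hadamards cancels: H^2 = I and the state is unchanged.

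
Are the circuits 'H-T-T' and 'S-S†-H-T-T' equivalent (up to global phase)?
Yes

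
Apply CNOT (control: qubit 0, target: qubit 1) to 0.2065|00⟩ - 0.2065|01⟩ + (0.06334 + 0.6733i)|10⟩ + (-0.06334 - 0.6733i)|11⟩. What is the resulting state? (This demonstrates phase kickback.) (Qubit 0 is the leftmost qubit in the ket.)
0.2065|00⟩ - 0.2065|01⟩ + (-0.06334 - 0.6733i)|10⟩ + (0.06334 + 0.6733i)|11⟩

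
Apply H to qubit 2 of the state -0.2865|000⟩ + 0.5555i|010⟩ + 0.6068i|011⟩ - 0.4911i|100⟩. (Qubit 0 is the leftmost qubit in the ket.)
-0.2026|000⟩ - 0.2026|001⟩ + 0.8219i|010⟩ - 0.03627i|011⟩ - 0.3473i|100⟩ - 0.3473i|101⟩

H on qubit 2 mixes each pair of kets that differ only in qubit 2: amplitudes (a, b) of (|…0…⟩, |…1…⟩) become ((a + b)/√2, (a − b)/√2). Kets absent from the input have amplitude 0.
(|000⟩, |001⟩): (a, b) = (-0.2865, 0) → (-0.2026, -0.2026)
(|010⟩, |011⟩): (a, b) = (0.5555i, 0.6068i) → (0.8219i, -0.03627i)
(|100⟩, |101⟩): (a, b) = (-0.4911i, 0) → (-0.3473i, -0.3473i)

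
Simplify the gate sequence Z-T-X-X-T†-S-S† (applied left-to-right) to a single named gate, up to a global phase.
Z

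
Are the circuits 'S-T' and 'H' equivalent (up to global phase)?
No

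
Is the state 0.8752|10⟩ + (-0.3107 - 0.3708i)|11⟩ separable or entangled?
Separable

Writing the state as a|00⟩ + b|01⟩ + c|10⟩ + d|11⟩, it is a product state iff ad − bc = 0.
Here (a, b, c, d) = (0, 0, 0.8752, (-0.3107 - 0.3708i)): ad − bc = (0)(-0.3107 - 0.3708i) − (0)(0.8752) = 0, so the state is separable.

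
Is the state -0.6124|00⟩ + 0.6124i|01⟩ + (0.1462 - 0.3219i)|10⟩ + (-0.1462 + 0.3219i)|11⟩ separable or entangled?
Entangled

Writing the state as a|00⟩ + b|01⟩ + c|10⟩ + d|11⟩, it is a product state iff ad − bc = 0.
Here (a, b, c, d) = (-0.6124, 0.6124i, (0.1462 - 0.3219i), (-0.1462 + 0.3219i)): ad − bc = (-0.6124)(-0.1462 + 0.3219i) − (0.6124i)(0.1462 - 0.3219i) = (-0.1076 - 0.2867i) ≠ 0, so the state is entangled.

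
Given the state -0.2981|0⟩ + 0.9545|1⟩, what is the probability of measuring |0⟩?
0.08886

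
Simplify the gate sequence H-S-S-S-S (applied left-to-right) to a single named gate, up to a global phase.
H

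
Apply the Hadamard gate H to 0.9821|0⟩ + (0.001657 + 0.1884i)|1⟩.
(0.6956 + 0.1332i)|0⟩ + (0.6933 - 0.1332i)|1⟩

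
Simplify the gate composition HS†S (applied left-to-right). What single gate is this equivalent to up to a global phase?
H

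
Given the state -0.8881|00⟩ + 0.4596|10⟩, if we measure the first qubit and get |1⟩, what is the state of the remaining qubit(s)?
|0⟩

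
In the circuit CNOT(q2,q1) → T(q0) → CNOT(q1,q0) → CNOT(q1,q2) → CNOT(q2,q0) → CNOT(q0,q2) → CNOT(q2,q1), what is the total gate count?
7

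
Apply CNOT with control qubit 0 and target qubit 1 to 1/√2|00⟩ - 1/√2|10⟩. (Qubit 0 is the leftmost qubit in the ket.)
1/√2|00⟩ - 1/√2|11⟩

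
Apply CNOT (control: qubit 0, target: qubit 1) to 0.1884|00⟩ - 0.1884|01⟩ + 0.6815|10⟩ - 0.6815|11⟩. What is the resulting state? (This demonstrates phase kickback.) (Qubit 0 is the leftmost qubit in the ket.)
0.1884|00⟩ - 0.1884|01⟩ - 0.6815|10⟩ + 0.6815|11⟩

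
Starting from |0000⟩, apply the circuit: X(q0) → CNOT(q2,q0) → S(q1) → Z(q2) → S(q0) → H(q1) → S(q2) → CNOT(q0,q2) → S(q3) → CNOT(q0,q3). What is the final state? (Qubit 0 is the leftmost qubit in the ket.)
(1/√2)i|1011⟩ + (1/√2)i|1111⟩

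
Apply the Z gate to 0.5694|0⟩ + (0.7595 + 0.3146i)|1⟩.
0.5694|0⟩ + (-0.7595 - 0.3146i)|1⟩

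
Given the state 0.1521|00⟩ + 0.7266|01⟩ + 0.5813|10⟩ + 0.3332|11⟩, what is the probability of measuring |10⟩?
0.3379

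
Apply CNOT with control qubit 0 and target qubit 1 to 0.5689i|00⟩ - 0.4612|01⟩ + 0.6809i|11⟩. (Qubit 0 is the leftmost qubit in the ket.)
0.5689i|00⟩ - 0.4612|01⟩ + 0.6809i|10⟩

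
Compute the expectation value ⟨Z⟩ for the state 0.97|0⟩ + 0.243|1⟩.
0.8819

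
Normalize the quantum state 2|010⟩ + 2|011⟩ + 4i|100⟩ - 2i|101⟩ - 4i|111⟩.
0.3015|010⟩ + 0.3015|011⟩ + 0.603i|100⟩ - 0.3015i|101⟩ - 0.603i|111⟩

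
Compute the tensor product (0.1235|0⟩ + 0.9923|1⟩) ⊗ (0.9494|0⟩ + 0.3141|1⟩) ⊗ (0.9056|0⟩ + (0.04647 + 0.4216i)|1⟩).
0.1062|000⟩ + (0.005449 + 0.04943i)|001⟩ + 0.03513|010⟩ + (0.001803 + 0.01635i)|011⟩ + 0.8532|100⟩ + (0.04378 + 0.3972i)|101⟩ + 0.2823|110⟩ + (0.01448 + 0.1314i)|111⟩

amp(|b₁b₂…⟩) = product of the factor amplitudes for bits b₁, b₂, …; only kets whose every factor amplitude is nonzero survive.
|000⟩: (0.1235)(0.9494)(0.9056) = 0.1062
|001⟩: (0.1235)(0.9494)(0.04647 + 0.4216i) = (0.005449 + 0.04943i)
|010⟩: (0.1235)(0.3141)(0.9056) = 0.03513
|011⟩: (0.1235)(0.3141)(0.04647 + 0.4216i) = (0.001803 + 0.01635i)
|100⟩: (0.9923)(0.9494)(0.9056) = 0.8532
|101⟩: (0.9923)(0.9494)(0.04647 + 0.4216i) = (0.04378 + 0.3972i)
|110⟩: (0.9923)(0.3141)(0.9056) = 0.2823
|111⟩: (0.9923)(0.3141)(0.04647 + 0.4216i) = (0.01448 + 0.1314i)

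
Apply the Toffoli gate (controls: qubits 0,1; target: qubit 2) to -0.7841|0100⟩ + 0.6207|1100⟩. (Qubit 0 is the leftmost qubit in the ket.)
-0.7841|0100⟩ + 0.6207|1110⟩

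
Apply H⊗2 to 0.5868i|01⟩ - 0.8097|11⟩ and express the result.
(-0.4049 + 0.2934i)|00⟩ + (0.4049 - 0.2934i)|01⟩ + (0.4049 + 0.2934i)|10⟩ + (-0.4049 - 0.2934i)|11⟩

H⊗2 gives amp(|y⟩) = (1/2) Σ_x (−1)^(x·y) amp(|x⟩), where x·y is the number of positions in which both x and y have a 1.
|00⟩: (0.5868i - 0.8097)/2 = (-0.4049 + 0.2934i)
|01⟩: (-0.5868i + 0.8097)/2 = (0.4049 - 0.2934i)
|10⟩: (0.5868i + 0.8097)/2 = (0.4049 + 0.2934i)
|11⟩: (-0.5868i - 0.8097)/2 = (-0.4049 - 0.2934i)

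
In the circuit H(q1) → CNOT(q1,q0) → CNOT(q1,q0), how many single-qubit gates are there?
1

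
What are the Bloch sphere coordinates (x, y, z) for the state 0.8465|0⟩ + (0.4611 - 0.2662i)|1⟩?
(0.7806, -0.4507, 0.4331)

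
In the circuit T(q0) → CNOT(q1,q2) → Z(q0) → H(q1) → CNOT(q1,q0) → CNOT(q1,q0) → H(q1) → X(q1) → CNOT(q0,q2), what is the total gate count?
9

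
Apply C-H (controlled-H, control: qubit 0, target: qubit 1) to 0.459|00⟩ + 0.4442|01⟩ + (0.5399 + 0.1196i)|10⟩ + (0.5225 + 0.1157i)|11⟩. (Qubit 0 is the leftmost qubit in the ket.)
0.459|00⟩ + 0.4442|01⟩ + (0.7512 + 0.1664i)|10⟩ + (0.0123 + 0.002758i)|11⟩

C-H leaves the control-|0⟩ kets |00⟩, |01⟩ unchanged and applies H to qubit 1 on the control-|1⟩ pair (|10⟩, |11⟩).
H = [[1/√2, 1/√2], [1/√2, -1/√2]].
With a = amp(|10⟩) = (0.5399 + 0.1196i) and b = amp(|11⟩) = (0.5225 + 0.1157i):
new amp(|10⟩) = (1/√2)·a + (1/√2)·b = (0.7512 + 0.1664i)
new amp(|11⟩) = (1/√2)·a + (-1/√2)·b = (0.0123 + 0.002758i)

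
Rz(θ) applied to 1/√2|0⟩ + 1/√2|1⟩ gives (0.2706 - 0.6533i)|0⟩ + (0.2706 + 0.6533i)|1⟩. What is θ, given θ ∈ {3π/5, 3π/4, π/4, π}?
3π/4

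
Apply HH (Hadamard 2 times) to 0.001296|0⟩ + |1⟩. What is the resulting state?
0.001296|0⟩ + |1⟩

H² = I, so an even number of Hadamards cancels: H^2 = I and the state is unchanged.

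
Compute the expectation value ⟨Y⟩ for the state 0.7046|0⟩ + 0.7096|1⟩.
0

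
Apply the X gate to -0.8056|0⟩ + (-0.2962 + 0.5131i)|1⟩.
(-0.2962 + 0.5131i)|0⟩ - 0.8056|1⟩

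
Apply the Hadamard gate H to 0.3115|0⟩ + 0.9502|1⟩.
0.8922|0⟩ - 0.4516|1⟩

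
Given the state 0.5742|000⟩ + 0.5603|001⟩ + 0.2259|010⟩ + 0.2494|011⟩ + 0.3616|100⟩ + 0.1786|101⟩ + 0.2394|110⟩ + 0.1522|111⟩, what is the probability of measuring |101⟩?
0.0319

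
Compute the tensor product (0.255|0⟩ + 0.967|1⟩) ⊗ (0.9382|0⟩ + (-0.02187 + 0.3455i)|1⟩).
0.2392|00⟩ + (-0.005577 + 0.0881i)|01⟩ + 0.9072|10⟩ + (-0.02115 + 0.3341i)|11⟩

amp(|b₁b₂…⟩) = product of the factor amplitudes for bits b₁, b₂, …; only kets whose every factor amplitude is nonzero survive.
|00⟩: (0.255)(0.9382) = 0.2392
|01⟩: (0.255)(-0.02187 + 0.3455i) = (-0.005577 + 0.0881i)
|10⟩: (0.967)(0.9382) = 0.9072
|11⟩: (0.967)(-0.02187 + 0.3455i) = (-0.02115 + 0.3341i)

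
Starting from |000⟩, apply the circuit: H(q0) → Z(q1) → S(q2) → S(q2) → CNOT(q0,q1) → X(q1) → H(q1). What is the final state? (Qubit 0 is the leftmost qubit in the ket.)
1/2|000⟩ - 1/2|010⟩ + 1/2|100⟩ + 1/2|110⟩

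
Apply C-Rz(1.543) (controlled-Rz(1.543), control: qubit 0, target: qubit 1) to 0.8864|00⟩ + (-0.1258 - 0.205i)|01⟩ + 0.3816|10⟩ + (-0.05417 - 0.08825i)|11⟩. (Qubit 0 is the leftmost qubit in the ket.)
0.8864|00⟩ + (-0.1258 - 0.205i)|01⟩ + (0.2736 - 0.2661i)|10⟩ + (0.0227 - 0.101i)|11⟩

C-Rz(1.543) leaves the control-|0⟩ kets |00⟩, |01⟩ unchanged and applies Rz(1.543) to qubit 1 on the control-|1⟩ pair (|10⟩, |11⟩).
Rz(1.543) = [[e^(−iθ/2), 0], [0, e^(iθ/2)]] with e^(±iθ/2) = cos(θ/2) ± i·sin(θ/2); θ = 1.543, cos(θ/2) ≈ 0.716866, sin(θ/2) ≈ 0.697211.
With a = amp(|10⟩) = 0.3816 and b = amp(|11⟩) = (-0.05417 - 0.08825i):
new amp(|10⟩) = (0.716866 - 0.697211i)·a = (0.2736 - 0.2661i)
new amp(|11⟩) = (0.716866 + 0.697211i)·b = (0.0227 - 0.101i)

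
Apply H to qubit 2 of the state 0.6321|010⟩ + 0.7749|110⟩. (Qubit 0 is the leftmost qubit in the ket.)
0.447|010⟩ + 0.447|011⟩ + 0.5479|110⟩ + 0.5479|111⟩

H on qubit 2 mixes each pair of kets that differ only in qubit 2: amplitudes (a, b) of (|…0…⟩, |…1…⟩) become ((a + b)/√2, (a − b)/√2). Kets absent from the input have amplitude 0.
(|010⟩, |011⟩): (a, b) = (0.6321, 0) → (0.447, 0.447)
(|110⟩, |111⟩): (a, b) = (0.7749, 0) → (0.5479, 0.5479)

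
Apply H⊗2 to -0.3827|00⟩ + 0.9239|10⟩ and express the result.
0.2706|00⟩ + 0.2706|01⟩ - 0.6533|10⟩ - 0.6533|11⟩

H⊗2 gives amp(|y⟩) = (1/2) Σ_x (−1)^(x·y) amp(|x⟩), where x·y is the number of positions in which both x and y have a 1.
|00⟩: (-0.3827 + 0.9239)/2 = 0.2706
|01⟩: (-0.3827 + 0.9239)/2 = 0.2706
|10⟩: (-0.3827 - 0.9239)/2 = -0.6533
|11⟩: (-0.3827 - 0.9239)/2 = -0.6533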